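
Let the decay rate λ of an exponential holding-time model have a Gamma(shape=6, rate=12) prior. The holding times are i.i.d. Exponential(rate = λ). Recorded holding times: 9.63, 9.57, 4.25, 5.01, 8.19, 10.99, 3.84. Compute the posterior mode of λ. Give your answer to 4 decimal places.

λ̂_MAP = 0.1890

The Exponential(rate=λ) likelihood is ∝ λ^n e^(−λΣtᵢ). Here n = 7 and Σtᵢ = 9.63 + 9.57 + 4.25 + 5.01 + 8.19 + 10.99 + 3.84 = 51.48.
Posterior ∝ λ^5e^(−12λ) · λ^7e^(−51.48λ) = λ^12e^(−63.48λ), i.e. Gamma(13, 63.48).
Mode = (a−1)/b = 12/63.48 ≈ 0.1890.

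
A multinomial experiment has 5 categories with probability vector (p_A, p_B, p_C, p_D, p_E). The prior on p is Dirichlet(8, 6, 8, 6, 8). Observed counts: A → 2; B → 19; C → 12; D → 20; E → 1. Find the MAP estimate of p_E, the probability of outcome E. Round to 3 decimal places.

The posterior is Dirichlet(αᵢ + nᵢ) = Dirichlet(10, 25, 20, 26, 9).
For a Dirichlet(a₁,…,a_K) with all aᵢ > 1, the mode has j-th component (aⱼ − 1)/(Σaᵢ − K).
Here Σaᵢ = 90 and K = 5, so p_E = (9 − 1)/(90 − 5) = 8/85 ≈ 0.094.

MAP estimate of p_E = 0.094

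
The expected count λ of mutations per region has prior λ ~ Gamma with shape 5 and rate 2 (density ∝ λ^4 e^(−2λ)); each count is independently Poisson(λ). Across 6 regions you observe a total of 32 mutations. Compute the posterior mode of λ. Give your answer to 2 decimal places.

Σxᵢ = 32, n = 6.
Posterior ∝ λ^4e^(−2λ) · λ^32e^(−6λ) = λ^36e^(−8λ), i.e. Gamma(shape=37, rate=8).
The mode of a Gamma(a, b) with a ≥ 1 (shape–rate) is (a−1)/b = 36/8 ≈ 4.50.

λ̂_MAP = 4.50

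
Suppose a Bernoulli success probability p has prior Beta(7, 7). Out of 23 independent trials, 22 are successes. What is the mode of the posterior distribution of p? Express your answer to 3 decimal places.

Prior: Beta(7, 7).
Data: 22 successes in 23 trials. The binomial likelihood contributes p^22(1−p)^1, so the posterior is Beta(7+22, 7+1) = Beta(29, 8).
For Beta(a, b) with a, b > 1 the mode is (a−1)/(a+b−2) = 28/35 ≈ 0.800.

p̂_MAP = 0.800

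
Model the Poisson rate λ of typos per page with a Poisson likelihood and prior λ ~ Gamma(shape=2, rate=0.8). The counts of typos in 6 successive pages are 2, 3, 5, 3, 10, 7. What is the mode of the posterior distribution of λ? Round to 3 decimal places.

λ̂_MAP = 4.559

Σxᵢ = 2+3+5+3+10+7 = 30, with n = 6.
Posterior ∝ λe^(−0.8λ) · λ^30e^(−6λ) = λ^31e^(−6.8λ), i.e. Gamma(shape=32, rate=6.8).
The mode of a Gamma(a, b) with a ≥ 1 (shape–rate) is (a−1)/b = 31/6.8 ≈ 4.559.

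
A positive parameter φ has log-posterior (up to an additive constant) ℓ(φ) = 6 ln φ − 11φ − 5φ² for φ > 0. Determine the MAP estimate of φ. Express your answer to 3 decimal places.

ℓ'(φ) = 6/φ − 11 − 10φ. Setting this to zero and multiplying by φ: 10φ² + 11φ − 6 = 0.
φ = (−11 + √(11² + 4·10·6)) / (2·10) = (−11 + √361) / 20 = (−11 + 19)/20 = 2/5.
ℓ''(φ) = −6/φ² − 10 < 0, confirming a maximum.

φ̂_MAP = 0.400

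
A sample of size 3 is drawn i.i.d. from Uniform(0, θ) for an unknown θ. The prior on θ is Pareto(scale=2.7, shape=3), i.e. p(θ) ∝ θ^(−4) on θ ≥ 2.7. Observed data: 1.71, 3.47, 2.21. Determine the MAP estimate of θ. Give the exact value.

θ̂_MAP = 3.47

The Uniform(0, θ) likelihood is θ^(−n) for θ ≥ max(xᵢ), zero otherwise. Here max(xᵢ) = 3.47.
Posterior ∝ θ^(−4) · θ^(−3) = θ^(−7) on θ ≥ max(2.7, 3.47) = 3.47.
This density is strictly decreasing in θ, so the posterior mode lies at the lower boundary of the support.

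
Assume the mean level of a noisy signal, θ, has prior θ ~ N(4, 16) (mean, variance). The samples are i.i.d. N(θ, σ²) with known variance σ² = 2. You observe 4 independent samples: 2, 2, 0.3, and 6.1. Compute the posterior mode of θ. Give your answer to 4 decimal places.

θ̂_MAP = 2.6424

n = 4; x̄ = (2 + 2 + 0.3 + 6.1)/4 = 10.4/4 = 2.6.
For a Normal prior and Normal likelihood with known variance, the posterior is Normal; its mode equals its mean, the precision-weighted average.
Prior precision 1/σ₀² = 1/16 = 0.0625; data precision n/σ² = 4/2 = 2.
θ̂ = (0.0625·4 + 2·2.6) / (0.0625 + 2) = 5.45/2.0625 = 436/165 ≈ 2.6424.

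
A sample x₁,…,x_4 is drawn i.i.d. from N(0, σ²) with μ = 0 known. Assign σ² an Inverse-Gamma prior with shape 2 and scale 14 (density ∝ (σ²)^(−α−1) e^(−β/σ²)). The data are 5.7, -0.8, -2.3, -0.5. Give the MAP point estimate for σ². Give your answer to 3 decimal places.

Sum of squared deviations about the known mean: SS = (5.7−0)² + (-0.8−0)² + (-2.3−0)² + (-0.5−0)² = 38.67.
The Normal likelihood contributes (σ²)^(−n/2) exp(−SS/(2σ²)), so the posterior is Inverse-Gamma(α + n/2, β + SS/2) = Inverse-Gamma(4, 33.335).
The mode of Inverse-Gamma(a, b) is b/(a+1) = 33.335/5 ≈ 6.667.

σ̂²_MAP = 6.667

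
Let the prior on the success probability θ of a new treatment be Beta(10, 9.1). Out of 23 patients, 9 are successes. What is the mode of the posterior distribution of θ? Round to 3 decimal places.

θ̂_MAP = 0.449

Prior: Beta(10, 9.1).
Data: 9 successes in 23 trials. The binomial likelihood contributes θ^9(1−θ)^14, so the posterior is Beta(10+9, 9.1+14) = Beta(19, 23.1).
For Beta(a, b) with a, b > 1 the mode is (a−1)/(a+b−2) = 18/40.1 ≈ 0.449.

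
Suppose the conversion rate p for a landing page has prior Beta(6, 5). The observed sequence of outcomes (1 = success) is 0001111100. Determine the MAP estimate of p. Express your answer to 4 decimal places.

p̂_MAP = 0.5263

Prior: Beta(6, 5).
Data: 5 successes in 10 trials (from the sequence). The binomial likelihood contributes p^5(1−p)^5, so the posterior is Beta(6+5, 5+5) = Beta(11, 10).
For Beta(a, b) with a, b > 1 the mode is (a−1)/(a+b−2) = 10/19 ≈ 0.5263.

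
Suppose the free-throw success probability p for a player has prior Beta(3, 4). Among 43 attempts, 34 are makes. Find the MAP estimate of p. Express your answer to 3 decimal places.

Prior: Beta(3, 4).
Data: 34 successes in 43 trials. The binomial likelihood contributes p^34(1−p)^9, so the posterior is Beta(3+34, 4+9) = Beta(37, 13).
For Beta(a, b) with a, b > 1 the mode is (a−1)/(a+b−2) = 36/48 ≈ 0.750.

p̂_MAP = 0.750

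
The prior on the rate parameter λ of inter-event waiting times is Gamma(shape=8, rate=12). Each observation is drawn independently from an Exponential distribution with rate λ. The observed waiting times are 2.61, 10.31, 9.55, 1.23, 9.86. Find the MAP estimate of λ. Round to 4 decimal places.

λ̂_MAP = 0.2634

The Exponential(rate=λ) likelihood is ∝ λ^n e^(−λΣtᵢ). Here n = 5 and Σtᵢ = 2.61 + 10.31 + 9.55 + 1.23 + 9.86 = 33.56.
Posterior ∝ λ^7e^(−12λ) · λ^5e^(−33.56λ) = λ^12e^(−45.56λ), i.e. Gamma(13, 45.56).
Mode = (a−1)/b = 12/45.56 ≈ 0.2634.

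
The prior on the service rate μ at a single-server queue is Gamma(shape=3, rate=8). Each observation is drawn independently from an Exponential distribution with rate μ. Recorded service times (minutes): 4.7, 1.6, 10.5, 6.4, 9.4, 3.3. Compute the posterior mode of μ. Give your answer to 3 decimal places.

The Exponential(rate=μ) likelihood is ∝ μ^n e^(−μΣtᵢ). Here n = 6 and Σtᵢ = 4.7 + 1.6 + 10.5 + 6.4 + 9.4 + 3.3 = 35.9.
Posterior ∝ μ^2e^(−8μ) · μ^6e^(−35.9μ) = μ^8e^(−43.9μ), i.e. Gamma(9, 43.9).
Mode = (a−1)/b = 8/43.9 ≈ 0.182.

μ̂_MAP = 0.182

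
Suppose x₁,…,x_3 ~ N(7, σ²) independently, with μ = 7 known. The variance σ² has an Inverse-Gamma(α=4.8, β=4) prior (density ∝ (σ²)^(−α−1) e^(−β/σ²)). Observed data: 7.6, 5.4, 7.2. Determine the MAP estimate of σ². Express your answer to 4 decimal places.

Sum of squared deviations about the known mean: SS = (7.6−7)² + (5.4−7)² + (7.2−7)² = 2.96.
The Normal likelihood contributes (σ²)^(−n/2) exp(−SS/(2σ²)), so the posterior is Inverse-Gamma(α + n/2, β + SS/2) = Inverse-Gamma(6.3, 5.48).
The mode of Inverse-Gamma(a, b) is b/(a+1) = 5.48/7.3 ≈ 0.7507.

σ̂²_MAP = 0.7507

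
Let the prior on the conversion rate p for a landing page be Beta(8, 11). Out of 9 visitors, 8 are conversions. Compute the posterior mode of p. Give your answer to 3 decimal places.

p̂_MAP = 0.577

Prior: Beta(8, 11).
Data: 8 successes in 9 trials. The binomial likelihood contributes p^8(1−p)^1, so the posterior is Beta(8+8, 11+1) = Beta(16, 12).
For Beta(a, b) with a, b > 1 the mode is (a−1)/(a+b−2) = 15/26 ≈ 0.577.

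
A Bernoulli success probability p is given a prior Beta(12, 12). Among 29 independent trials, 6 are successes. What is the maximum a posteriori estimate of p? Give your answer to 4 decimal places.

Prior: Beta(12, 12).
Data: 6 successes in 29 trials. The binomial likelihood contributes p^6(1−p)^23, so the posterior is Beta(12+6, 12+23) = Beta(18, 35).
For Beta(a, b) with a, b > 1 the mode is (a−1)/(a+b−2) = 17/51 ≈ 0.3333.

p̂_MAP = 0.3333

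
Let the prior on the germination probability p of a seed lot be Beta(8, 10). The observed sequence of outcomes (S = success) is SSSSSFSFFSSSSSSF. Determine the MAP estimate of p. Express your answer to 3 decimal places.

Prior: Beta(8, 10).
Data: 12 successes in 16 trials (from the sequence). The binomial likelihood contributes p^12(1−p)^4, so the posterior is Beta(8+12, 10+4) = Beta(20, 14).
For Beta(a, b) with a, b > 1 the mode is (a−1)/(a+b−2) = 19/32 ≈ 0.594.

p̂_MAP = 0.594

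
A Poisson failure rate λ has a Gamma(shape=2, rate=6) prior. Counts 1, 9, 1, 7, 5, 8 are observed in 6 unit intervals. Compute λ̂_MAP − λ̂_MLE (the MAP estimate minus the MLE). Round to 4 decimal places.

Σxᵢ = 31. Posterior is Gamma(33, 12); MAP = (33−1)/12 = 32/12 ≈ 2.66667.
MLE = x̄ = 31/6 ≈ 5.16667.
Difference = 32/12 − 31/6 = -5/2 ≈ -2.5000.

MAP − MLE = -2.5000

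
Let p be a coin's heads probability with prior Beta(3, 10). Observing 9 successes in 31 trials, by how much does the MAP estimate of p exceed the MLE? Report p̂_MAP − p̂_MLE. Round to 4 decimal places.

MAP − MLE = -0.0284

Posterior is Beta(12, 32); MAP = (12−1)/(44−2) = 11/42 ≈ 0.26190.
MLE ignores the prior: p̂_MLE = k/n = 9/31 ≈ 0.29032.
Difference = 11/42 − 9/31 = -37/1302 ≈ -0.0284.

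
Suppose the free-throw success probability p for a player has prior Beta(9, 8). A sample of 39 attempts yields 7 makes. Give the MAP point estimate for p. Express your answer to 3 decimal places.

p̂_MAP = 0.278

Prior: Beta(9, 8).
Data: 7 successes in 39 trials. The binomial likelihood contributes p^7(1−p)^32, so the posterior is Beta(9+7, 8+32) = Beta(16, 40).
For Beta(a, b) with a, b > 1 the mode is (a−1)/(a+b−2) = 15/54 ≈ 0.278.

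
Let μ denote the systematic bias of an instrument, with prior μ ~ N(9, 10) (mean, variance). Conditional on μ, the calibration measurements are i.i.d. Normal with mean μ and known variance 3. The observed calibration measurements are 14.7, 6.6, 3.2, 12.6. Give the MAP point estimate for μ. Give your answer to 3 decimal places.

μ̂_MAP = 9.256

n = 4; x̄ = (14.7 + 6.6 + 3.2 + 12.6)/4 = 37.1/4 = 9.275.
For a Normal prior and Normal likelihood with known variance, the posterior is Normal; its mode equals its mean, the precision-weighted average.
Prior precision 1/σ₀² = 1/10 = 0.1; data precision n/σ² = 4/3.
μ̂ = (0.1·9 + (4/3)·9.275) / (0.1 + 4/3) = (199/15)/(43/30) = 398/43 ≈ 9.256.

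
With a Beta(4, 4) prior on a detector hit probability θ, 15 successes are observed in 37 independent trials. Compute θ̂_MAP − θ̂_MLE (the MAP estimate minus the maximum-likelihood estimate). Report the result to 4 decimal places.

MAP − MLE = 0.0132

Posterior is Beta(19, 26); MAP = (19−1)/(45−2) = 18/43 ≈ 0.41860.
MLE ignores the prior: θ̂_MLE = k/n = 15/37 ≈ 0.40541.
Difference = 18/43 − 15/37 = 21/1591 ≈ 0.0132.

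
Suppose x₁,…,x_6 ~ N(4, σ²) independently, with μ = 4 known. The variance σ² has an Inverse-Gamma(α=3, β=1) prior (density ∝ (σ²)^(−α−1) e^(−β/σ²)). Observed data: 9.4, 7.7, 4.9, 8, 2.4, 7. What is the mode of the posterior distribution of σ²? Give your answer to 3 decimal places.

Sum of squared deviations about the known mean: SS = (9.4−4)² + (7.7−4)² + (4.9−4)² + (8−4)² + (2.4−4)² + (7−4)² = 71.22.
The Normal likelihood contributes (σ²)^(−n/2) exp(−SS/(2σ²)), so the posterior is Inverse-Gamma(α + n/2, β + SS/2) = Inverse-Gamma(6, 36.61).
The mode of Inverse-Gamma(a, b) is b/(a+1) = 36.61/7 ≈ 5.230.

σ̂²_MAP = 5.230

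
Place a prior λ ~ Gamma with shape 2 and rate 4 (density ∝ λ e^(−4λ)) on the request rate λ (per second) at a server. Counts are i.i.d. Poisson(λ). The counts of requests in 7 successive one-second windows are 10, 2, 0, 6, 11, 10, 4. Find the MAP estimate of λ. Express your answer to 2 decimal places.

Σxᵢ = 10+2+0+6+11+10+4 = 43, with n = 7.
Posterior ∝ λe^(−4λ) · λ^43e^(−7λ) = λ^44e^(−11λ), i.e. Gamma(shape=45, rate=11).
The mode of a Gamma(a, b) with a ≥ 1 (shape–rate) is (a−1)/b = 44/11 ≈ 4.00.

λ̂_MAP = 4.00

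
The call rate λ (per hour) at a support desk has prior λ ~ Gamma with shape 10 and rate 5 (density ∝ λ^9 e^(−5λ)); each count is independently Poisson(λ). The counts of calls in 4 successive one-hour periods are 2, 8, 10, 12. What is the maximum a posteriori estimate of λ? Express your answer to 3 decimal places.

Σxᵢ = 2+8+10+12 = 32, with n = 4.
Posterior ∝ λ^9e^(−5λ) · λ^32e^(−4λ) = λ^41e^(−9λ), i.e. Gamma(shape=42, rate=9).
The mode of a Gamma(a, b) with a ≥ 1 (shape–rate) is (a−1)/b = 41/9 ≈ 4.556.

λ̂_MAP = 4.556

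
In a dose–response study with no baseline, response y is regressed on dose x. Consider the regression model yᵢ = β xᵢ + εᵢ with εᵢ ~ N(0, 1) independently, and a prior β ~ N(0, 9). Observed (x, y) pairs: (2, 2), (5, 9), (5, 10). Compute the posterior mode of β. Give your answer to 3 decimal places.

β̂_MAP = 1.830

log p(β | y) = −Σ(yᵢ − βxᵢ)²/(2·1) − β²/(2·9) + const.
Setting the derivative to zero: Σxᵢ(yᵢ − βxᵢ)/1 − β/9 = 0, so β = Σxᵢyᵢ / (Σxᵢ² + σ²/τ²).
Σxᵢyᵢ = 2·2 + 5·9 + 5·10 = 99; Σxᵢ² = 54; σ²/τ² = 1/9.
β̂_MAP = 99 / (54 + 1/9) = 99/(487/9) = 891/487 ≈ 1.830.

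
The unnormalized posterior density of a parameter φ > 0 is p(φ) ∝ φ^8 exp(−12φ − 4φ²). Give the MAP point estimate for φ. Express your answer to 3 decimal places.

φ̂_MAP = 0.500

ℓ'(φ) = 8/φ − 12 − 8φ. Setting this to zero and multiplying by φ: 8φ² + 12φ − 8 = 0.
φ = (−12 + √(12² + 4·8·8)) / (2·8) = (−12 + √400) / 16 = (−12 + 20)/16 = 1/2.
ℓ''(φ) = −8/φ² − 8 < 0, confirming a maximum.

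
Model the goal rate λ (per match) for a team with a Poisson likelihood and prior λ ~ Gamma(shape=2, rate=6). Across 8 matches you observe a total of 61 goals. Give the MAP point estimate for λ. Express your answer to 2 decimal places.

λ̂_MAP = 4.43

Σxᵢ = 61, n = 8.
Posterior ∝ λe^(−6λ) · λ^61e^(−8λ) = λ^62e^(−14λ), i.e. Gamma(shape=63, rate=14).
The mode of a Gamma(a, b) with a ≥ 1 (shape–rate) is (a−1)/b = 62/14 ≈ 4.43.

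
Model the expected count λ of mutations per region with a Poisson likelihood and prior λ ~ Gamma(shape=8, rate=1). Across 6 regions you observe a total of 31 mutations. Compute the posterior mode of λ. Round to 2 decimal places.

Σxᵢ = 31, n = 6.
Posterior ∝ λ^7e^(−1λ) · λ^31e^(−6λ) = λ^38e^(−7λ), i.e. Gamma(shape=39, rate=7).
The mode of a Gamma(a, b) with a ≥ 1 (shape–rate) is (a−1)/b = 38/7 ≈ 5.43.

λ̂_MAP = 5.43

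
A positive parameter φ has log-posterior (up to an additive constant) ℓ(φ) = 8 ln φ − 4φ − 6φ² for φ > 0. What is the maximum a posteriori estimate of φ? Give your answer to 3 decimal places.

ℓ'(φ) = 8/φ − 4 − 12φ. Setting this to zero and multiplying by φ: 12φ² + 4φ − 8 = 0.
φ = (−4 + √(4² + 4·12·8)) / (2·12) = (−4 + √400) / 24 = (−4 + 20)/24 = 2/3.
ℓ''(φ) = −8/φ² − 12 < 0, confirming a maximum.

φ̂_MAP = 0.667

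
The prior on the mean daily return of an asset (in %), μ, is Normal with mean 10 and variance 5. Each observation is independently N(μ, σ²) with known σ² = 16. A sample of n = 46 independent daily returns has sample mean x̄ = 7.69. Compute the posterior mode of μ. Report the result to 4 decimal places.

n = 46, x̄ = 7.69.
For a Normal prior and Normal likelihood with known variance, the posterior is Normal; its mode equals its mean, the precision-weighted average.
Prior precision 1/σ₀² = 1/5 = 0.2; data precision n/σ² = 46/16 = 2.875.
μ̂ = (0.2·10 + 2.875·7.69) / (0.2 + 2.875) = 24.10875/3.075 = 6429/820 ≈ 7.8402.

μ̂_MAP = 7.8402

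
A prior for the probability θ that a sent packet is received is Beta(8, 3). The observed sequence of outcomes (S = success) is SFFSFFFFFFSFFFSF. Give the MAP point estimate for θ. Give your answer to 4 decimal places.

Prior: Beta(8, 3).
Data: 4 successes in 16 trials (from the sequence). The binomial likelihood contributes θ^4(1−θ)^12, so the posterior is Beta(8+4, 3+12) = Beta(12, 15).
For Beta(a, b) with a, b > 1 the mode is (a−1)/(a+b−2) = 11/25 ≈ 0.4400.

θ̂_MAP = 0.4400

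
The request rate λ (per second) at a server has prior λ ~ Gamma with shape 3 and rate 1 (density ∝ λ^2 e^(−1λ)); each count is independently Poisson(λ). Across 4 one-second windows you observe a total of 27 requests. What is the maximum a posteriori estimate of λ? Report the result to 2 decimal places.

Σxᵢ = 27, n = 4.
Posterior ∝ λ^2e^(−1λ) · λ^27e^(−4λ) = λ^29e^(−5λ), i.e. Gamma(shape=30, rate=5).
The mode of a Gamma(a, b) with a ≥ 1 (shape–rate) is (a−1)/b = 29/5 ≈ 5.80.

λ̂_MAP = 5.80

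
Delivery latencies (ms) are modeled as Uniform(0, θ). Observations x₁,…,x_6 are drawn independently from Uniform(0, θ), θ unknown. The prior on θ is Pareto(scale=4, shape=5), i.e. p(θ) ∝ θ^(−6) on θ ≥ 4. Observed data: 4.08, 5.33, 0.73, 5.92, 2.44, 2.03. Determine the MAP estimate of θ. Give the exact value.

The Uniform(0, θ) likelihood is θ^(−n) for θ ≥ max(xᵢ), zero otherwise. Here max(xᵢ) = 5.92.
Posterior ∝ θ^(−6) · θ^(−6) = θ^(−12) on θ ≥ max(4, 5.92) = 5.92.
This density is strictly decreasing in θ, so the posterior mode lies at the lower boundary of the support.

θ̂_MAP = 5.92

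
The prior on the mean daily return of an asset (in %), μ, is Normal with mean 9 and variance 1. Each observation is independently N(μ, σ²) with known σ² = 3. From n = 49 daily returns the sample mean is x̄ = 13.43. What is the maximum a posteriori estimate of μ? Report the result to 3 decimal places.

μ̂_MAP = 13.174

n = 49, x̄ = 13.43.
For a Normal prior and Normal likelihood with known variance, the posterior is Normal; its mode equals its mean, the precision-weighted average.
Prior precision 1/σ₀² = 1/1 = 1; data precision n/σ² = 49/3.
μ̂ = (1·9 + (49/3)·13.43) / (1 + 49/3) = (68507/300)/(52/3) = 68507/5200 ≈ 13.174.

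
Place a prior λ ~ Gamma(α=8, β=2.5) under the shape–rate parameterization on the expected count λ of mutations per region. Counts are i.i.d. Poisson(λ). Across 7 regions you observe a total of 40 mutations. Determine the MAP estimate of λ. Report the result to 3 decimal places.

λ̂_MAP = 4.947

Σxᵢ = 40, n = 7.
Posterior ∝ λ^7e^(−2.5λ) · λ^40e^(−7λ) = λ^47e^(−9.5λ), i.e. Gamma(shape=48, rate=9.5).
The mode of a Gamma(a, b) with a ≥ 1 (shape–rate) is (a−1)/b = 47/9.5 ≈ 4.947.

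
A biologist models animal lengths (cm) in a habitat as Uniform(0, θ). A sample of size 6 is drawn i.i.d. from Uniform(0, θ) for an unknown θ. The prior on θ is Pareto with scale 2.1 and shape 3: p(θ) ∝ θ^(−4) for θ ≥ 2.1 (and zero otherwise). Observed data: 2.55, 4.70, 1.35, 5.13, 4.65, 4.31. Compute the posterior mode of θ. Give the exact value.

θ̂_MAP = 5.13

The Uniform(0, θ) likelihood is θ^(−n) for θ ≥ max(xᵢ), zero otherwise. Here max(xᵢ) = 5.13.
Posterior ∝ θ^(−4) · θ^(−6) = θ^(−10) on θ ≥ max(2.1, 5.13) = 5.13.
This density is strictly decreasing in θ, so the posterior mode lies at the lower boundary of the support.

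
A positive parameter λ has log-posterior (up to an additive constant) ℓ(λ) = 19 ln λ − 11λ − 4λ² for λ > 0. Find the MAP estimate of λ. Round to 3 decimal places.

ℓ'(λ) = 19/λ − 11 − 8λ. Setting this to zero and multiplying by λ: 8λ² + 11λ − 19 = 0.
λ = (−11 + √(11² + 4·8·19)) / (2·8) = (−11 + √729) / 16 = (−11 + 27)/16 = 1.
ℓ''(λ) = −19/λ² − 8 < 0, confirming a maximum.

λ̂_MAP = 1.000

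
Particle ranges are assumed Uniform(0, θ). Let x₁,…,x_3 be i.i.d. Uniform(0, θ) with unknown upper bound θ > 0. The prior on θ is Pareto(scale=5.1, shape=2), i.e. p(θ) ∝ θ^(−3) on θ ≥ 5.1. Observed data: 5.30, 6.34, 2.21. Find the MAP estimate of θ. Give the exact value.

The Uniform(0, θ) likelihood is θ^(−n) for θ ≥ max(xᵢ), zero otherwise. Here max(xᵢ) = 6.34.
Posterior ∝ θ^(−3) · θ^(−3) = θ^(−6) on θ ≥ max(5.1, 6.34) = 6.34.
This density is strictly decreasing in θ, so the posterior mode lies at the lower boundary of the support.

θ̂_MAP = 6.34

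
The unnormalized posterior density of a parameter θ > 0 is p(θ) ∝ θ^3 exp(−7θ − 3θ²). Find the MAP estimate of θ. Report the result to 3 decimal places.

θ̂_MAP = 0.333

ℓ'(θ) = 3/θ − 7 − 6θ. Setting this to zero and multiplying by θ: 6θ² + 7θ − 3 = 0.
θ = (−7 + √(7² + 4·6·3)) / (2·6) = (−7 + √121) / 12 = (−7 + 11)/12 = 1/3.
ℓ''(θ) = −3/θ² − 6 < 0, confirming a maximum.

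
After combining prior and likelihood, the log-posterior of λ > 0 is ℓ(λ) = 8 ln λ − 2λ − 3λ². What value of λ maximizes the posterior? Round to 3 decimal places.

ℓ'(λ) = 8/λ − 2 − 6λ. Setting this to zero and multiplying by λ: 6λ² + 2λ − 8 = 0.
λ = (−2 + √(2² + 4·6·8)) / (2·6) = (−2 + √196) / 12 = (−2 + 14)/12 = 1.
ℓ''(λ) = −8/λ² − 6 < 0, confirming a maximum.

λ̂_MAP = 1.000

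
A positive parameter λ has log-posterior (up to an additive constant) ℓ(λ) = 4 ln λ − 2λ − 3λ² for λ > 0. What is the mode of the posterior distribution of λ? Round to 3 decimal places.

ℓ'(λ) = 4/λ − 2 − 6λ. Setting this to zero and multiplying by λ: 6λ² + 2λ − 4 = 0.
λ = (−2 + √(2² + 4·6·4)) / (2·6) = (−2 + √100) / 12 = (−2 + 10)/12 = 2/3.
ℓ''(λ) = −4/λ² − 6 < 0, confirming a maximum.

λ̂_MAP = 0.667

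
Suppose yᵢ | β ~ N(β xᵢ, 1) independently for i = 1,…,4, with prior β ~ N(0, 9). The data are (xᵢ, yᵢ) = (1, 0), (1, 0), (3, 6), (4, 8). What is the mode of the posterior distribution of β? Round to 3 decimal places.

log p(β | y) = −Σ(yᵢ − βxᵢ)²/(2·1) − β²/(2·9) + const.
Setting the derivative to zero: Σxᵢ(yᵢ − βxᵢ)/1 − β/9 = 0, so β = Σxᵢyᵢ / (Σxᵢ² + σ²/τ²).
Σxᵢyᵢ = 1·0 + 1·0 + 3·6 + 4·8 = 50; Σxᵢ² = 27; σ²/τ² = 1/9.
β̂_MAP = 50 / (27 + 1/9) = 50/(244/9) = 225/122 ≈ 1.844.

β̂_MAP = 1.844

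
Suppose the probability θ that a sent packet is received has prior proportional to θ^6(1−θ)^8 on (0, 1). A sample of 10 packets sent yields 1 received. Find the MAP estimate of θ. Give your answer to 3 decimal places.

θ̂_MAP = 0.292

The prior density ∝ θ^6(1−θ)^8 is the kernel of Beta(7, 9).
Data: 1 success in 10 trials. The binomial likelihood contributes θ(1−θ)^9, so the posterior is Beta(7+1, 9+9) = Beta(8, 18).
For Beta(a, b) with a, b > 1 the mode is (a−1)/(a+b−2) = 7/24 ≈ 0.292.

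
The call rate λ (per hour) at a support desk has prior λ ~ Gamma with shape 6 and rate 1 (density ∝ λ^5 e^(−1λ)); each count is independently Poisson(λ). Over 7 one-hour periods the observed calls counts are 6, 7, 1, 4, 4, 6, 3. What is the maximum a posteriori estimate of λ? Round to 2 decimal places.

λ̂_MAP = 4.50

Σxᵢ = 6+7+1+4+4+6+3 = 31, with n = 7.
Posterior ∝ λ^5e^(−1λ) · λ^31e^(−7λ) = λ^36e^(−8λ), i.e. Gamma(shape=37, rate=8).
The mode of a Gamma(a, b) with a ≥ 1 (shape–rate) is (a−1)/b = 36/8 ≈ 4.50.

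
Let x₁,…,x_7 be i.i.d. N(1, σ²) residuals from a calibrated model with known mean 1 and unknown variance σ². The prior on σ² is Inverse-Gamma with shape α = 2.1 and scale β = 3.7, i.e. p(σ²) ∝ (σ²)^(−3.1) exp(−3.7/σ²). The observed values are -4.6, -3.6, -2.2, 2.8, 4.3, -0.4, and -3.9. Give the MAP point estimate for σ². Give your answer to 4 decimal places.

Sum of squared deviations about the known mean: SS = (-4.6−1)² + (-3.6−1)² + (-2.2−1)² + (2.8−1)² + (4.3−1)² + (-0.4−1)² + (-3.9−1)² = 102.86.
The Normal likelihood contributes (σ²)^(−n/2) exp(−SS/(2σ²)), so the posterior is Inverse-Gamma(α + n/2, β + SS/2) = Inverse-Gamma(5.6, 55.13).
The mode of Inverse-Gamma(a, b) is b/(a+1) = 55.13/6.6 ≈ 8.3530.

σ̂²_MAP = 8.3530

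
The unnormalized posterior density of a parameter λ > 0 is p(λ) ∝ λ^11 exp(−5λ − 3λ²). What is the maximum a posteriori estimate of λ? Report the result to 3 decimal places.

ℓ'(λ) = 11/λ − 5 − 6λ. Setting this to zero and multiplying by λ: 6λ² + 5λ − 11 = 0.
λ = (−5 + √(5² + 4·6·11)) / (2·6) = (−5 + √289) / 12 = (−5 + 17)/12 = 1.
ℓ''(λ) = −11/λ² − 6 < 0, confirming a maximum.

λ̂_MAP = 1.000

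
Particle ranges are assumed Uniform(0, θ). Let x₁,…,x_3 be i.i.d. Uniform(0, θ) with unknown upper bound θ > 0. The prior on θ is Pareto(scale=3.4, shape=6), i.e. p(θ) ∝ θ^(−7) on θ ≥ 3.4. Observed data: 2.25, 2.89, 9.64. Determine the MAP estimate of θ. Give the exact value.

The Uniform(0, θ) likelihood is θ^(−n) for θ ≥ max(xᵢ), zero otherwise. Here max(xᵢ) = 9.64.
Posterior ∝ θ^(−7) · θ^(−3) = θ^(−10) on θ ≥ max(3.4, 9.64) = 9.64.
This density is strictly decreasing in θ, so the posterior mode lies at the lower boundary of the support.

θ̂_MAP = 9.64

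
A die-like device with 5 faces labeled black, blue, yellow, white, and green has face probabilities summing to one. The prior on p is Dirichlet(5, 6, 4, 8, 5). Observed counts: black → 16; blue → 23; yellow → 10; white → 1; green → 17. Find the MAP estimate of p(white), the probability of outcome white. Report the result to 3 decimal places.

MAP estimate of p(white) = 0.089

The posterior is Dirichlet(αᵢ + nᵢ) = Dirichlet(21, 29, 14, 9, 22).
For a Dirichlet(a₁,…,a_K) with all aᵢ > 1, the mode has j-th component (aⱼ − 1)/(Σaᵢ − K).
Here Σaᵢ = 95 and K = 5, so p(white) = (9 − 1)/(95 − 5) = 8/90 ≈ 0.089.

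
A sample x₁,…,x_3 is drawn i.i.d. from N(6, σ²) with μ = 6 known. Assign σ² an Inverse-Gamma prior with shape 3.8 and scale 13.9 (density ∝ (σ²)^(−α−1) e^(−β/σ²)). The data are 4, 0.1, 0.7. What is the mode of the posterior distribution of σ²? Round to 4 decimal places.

σ̂²_MAP = 7.5159

Sum of squared deviations about the known mean: SS = (4−6)² + (0.1−6)² + (0.7−6)² = 66.9.
The Normal likelihood contributes (σ²)^(−n/2) exp(−SS/(2σ²)), so the posterior is Inverse-Gamma(α + n/2, β + SS/2) = Inverse-Gamma(5.3, 47.35).
The mode of Inverse-Gamma(a, b) is b/(a+1) = 47.35/6.3 ≈ 7.5159.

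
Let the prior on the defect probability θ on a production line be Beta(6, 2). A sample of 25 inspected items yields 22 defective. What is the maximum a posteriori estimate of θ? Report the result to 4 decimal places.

θ̂_MAP = 0.8710

Prior: Beta(6, 2).
Data: 22 successes in 25 trials. The binomial likelihood contributes θ^22(1−θ)^3, so the posterior is Beta(6+22, 2+3) = Beta(28, 5).
For Beta(a, b) with a, b > 1 the mode is (a−1)/(a+b−2) = 27/31 ≈ 0.8710.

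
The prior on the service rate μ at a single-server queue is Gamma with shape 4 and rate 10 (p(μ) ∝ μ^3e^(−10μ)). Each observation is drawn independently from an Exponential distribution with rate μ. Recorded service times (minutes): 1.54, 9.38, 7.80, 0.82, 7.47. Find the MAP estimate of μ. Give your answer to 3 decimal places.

μ̂_MAP = 0.216

The Exponential(rate=μ) likelihood is ∝ μ^n e^(−μΣtᵢ). Here n = 5 and Σtᵢ = 1.54 + 9.38 + 7.80 + 0.82 + 7.47 = 27.01.
Posterior ∝ μ^3e^(−10μ) · μ^5e^(−27.01μ) = μ^8e^(−37.01μ), i.e. Gamma(9, 37.01).
Mode = (a−1)/b = 8/37.01 ≈ 0.216.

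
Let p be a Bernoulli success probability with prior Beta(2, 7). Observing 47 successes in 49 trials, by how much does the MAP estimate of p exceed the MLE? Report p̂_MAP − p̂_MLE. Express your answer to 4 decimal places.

MAP − MLE = -0.1020

Posterior is Beta(49, 9); MAP = (49−1)/(58−2) = 48/56 ≈ 0.85714.
MLE ignores the prior: p̂_MLE = k/n = 47/49 ≈ 0.95918.
Difference = 48/56 − 47/49 = -5/49 ≈ -0.1020.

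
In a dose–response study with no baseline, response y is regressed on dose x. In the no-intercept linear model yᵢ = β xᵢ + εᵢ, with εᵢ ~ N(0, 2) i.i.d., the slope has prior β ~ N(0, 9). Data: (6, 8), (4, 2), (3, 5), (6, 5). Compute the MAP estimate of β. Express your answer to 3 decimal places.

β̂_MAP = 1.039

log p(β | y) = −Σ(yᵢ − βxᵢ)²/(2·2) − β²/(2·9) + const.
Setting the derivative to zero: Σxᵢ(yᵢ − βxᵢ)/2 − β/9 = 0, so β = Σxᵢyᵢ / (Σxᵢ² + σ²/τ²).
Σxᵢyᵢ = 6·8 + 4·2 + 3·5 + 6·5 = 101; Σxᵢ² = 97; σ²/τ² = 2/9.
β̂_MAP = 101 / (97 + 2/9) = 101/(875/9) = 909/875 ≈ 1.039.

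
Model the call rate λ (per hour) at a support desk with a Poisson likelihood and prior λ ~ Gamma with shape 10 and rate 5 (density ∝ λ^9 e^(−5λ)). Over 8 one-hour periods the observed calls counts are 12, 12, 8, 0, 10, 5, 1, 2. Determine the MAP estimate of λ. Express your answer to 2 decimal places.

Σxᵢ = 12+12+8+0+10+5+1+2 = 50, with n = 8.
Posterior ∝ λ^9e^(−5λ) · λ^50e^(−8λ) = λ^59e^(−13λ), i.e. Gamma(shape=60, rate=13).
The mode of a Gamma(a, b) with a ≥ 1 (shape–rate) is (a−1)/b = 59/13 ≈ 4.54.

λ̂_MAP = 4.54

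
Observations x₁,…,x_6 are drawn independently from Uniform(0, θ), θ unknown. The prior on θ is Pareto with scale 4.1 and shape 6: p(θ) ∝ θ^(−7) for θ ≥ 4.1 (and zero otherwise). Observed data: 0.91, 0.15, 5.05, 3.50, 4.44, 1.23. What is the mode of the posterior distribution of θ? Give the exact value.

The Uniform(0, θ) likelihood is θ^(−n) for θ ≥ max(xᵢ), zero otherwise. Here max(xᵢ) = 5.05.
Posterior ∝ θ^(−7) · θ^(−6) = θ^(−13) on θ ≥ max(4.1, 5.05) = 5.05.
This density is strictly decreasing in θ, so the posterior mode lies at the lower boundary of the support.

θ̂_MAP = 5.05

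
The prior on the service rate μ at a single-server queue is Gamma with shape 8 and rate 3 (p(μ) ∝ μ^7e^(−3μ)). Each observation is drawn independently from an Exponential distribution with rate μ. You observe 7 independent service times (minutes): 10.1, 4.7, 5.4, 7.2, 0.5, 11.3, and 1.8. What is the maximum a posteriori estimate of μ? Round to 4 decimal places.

The Exponential(rate=μ) likelihood is ∝ μ^n e^(−μΣtᵢ). Here n = 7 and Σtᵢ = 10.1 + 4.7 + 5.4 + 7.2 + 0.5 + 11.3 + 1.8 = 41.
Posterior ∝ μ^7e^(−3μ) · μ^7e^(−41μ) = μ^14e^(−44μ), i.e. Gamma(15, 44).
Mode = (a−1)/b = 14/44 ≈ 0.3182.

μ̂_MAP = 0.3182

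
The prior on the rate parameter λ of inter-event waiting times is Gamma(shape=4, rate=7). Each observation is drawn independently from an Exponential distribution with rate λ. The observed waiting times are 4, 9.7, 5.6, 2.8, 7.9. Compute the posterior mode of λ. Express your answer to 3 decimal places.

λ̂_MAP = 0.216

The Exponential(rate=λ) likelihood is ∝ λ^n e^(−λΣtᵢ). Here n = 5 and Σtᵢ = 4 + 9.7 + 5.6 + 2.8 + 7.9 = 30.
Posterior ∝ λ^3e^(−7λ) · λ^5e^(−30λ) = λ^8e^(−37λ), i.e. Gamma(9, 37).
Mode = (a−1)/b = 8/37 ≈ 0.216.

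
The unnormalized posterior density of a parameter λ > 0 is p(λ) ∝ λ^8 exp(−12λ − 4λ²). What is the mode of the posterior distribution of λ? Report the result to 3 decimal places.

λ̂_MAP = 0.500

ℓ'(λ) = 8/λ − 12 − 8λ. Setting this to zero and multiplying by λ: 8λ² + 12λ − 8 = 0.
λ = (−12 + √(12² + 4·8·8)) / (2·8) = (−12 + √400) / 16 = (−12 + 20)/16 = 1/2.
ℓ''(λ) = −8/λ² − 8 < 0, confirming a maximum.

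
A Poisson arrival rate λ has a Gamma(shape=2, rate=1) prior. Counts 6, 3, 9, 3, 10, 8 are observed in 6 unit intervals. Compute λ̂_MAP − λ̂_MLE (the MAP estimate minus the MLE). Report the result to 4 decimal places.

Σxᵢ = 39. Posterior is Gamma(41, 7); MAP = (41−1)/7 = 40/7 ≈ 5.71429.
MLE = x̄ = 39/6 ≈ 6.50000.
Difference = 40/7 − 39/6 = -11/14 ≈ -0.7857.

MAP − MLE = -0.7857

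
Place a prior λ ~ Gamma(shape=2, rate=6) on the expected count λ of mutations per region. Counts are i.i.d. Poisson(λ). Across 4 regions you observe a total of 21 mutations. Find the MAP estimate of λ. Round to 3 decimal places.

Σxᵢ = 21, n = 4.
Posterior ∝ λe^(−6λ) · λ^21e^(−4λ) = λ^22e^(−10λ), i.e. Gamma(shape=23, rate=10).
The mode of a Gamma(a, b) with a ≥ 1 (shape–rate) is (a−1)/b = 22/10 ≈ 2.200.

λ̂_MAP = 2.200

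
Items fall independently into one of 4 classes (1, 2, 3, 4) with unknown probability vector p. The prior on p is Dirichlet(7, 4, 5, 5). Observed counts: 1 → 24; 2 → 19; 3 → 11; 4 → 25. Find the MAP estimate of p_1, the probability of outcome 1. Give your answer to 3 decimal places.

MAP estimate: 0.313

The posterior is Dirichlet(αᵢ + nᵢ) = Dirichlet(31, 23, 16, 30).
For a Dirichlet(a₁,…,a_K) with all aᵢ > 1, the mode has j-th component (aⱼ − 1)/(Σaᵢ − K).
Here Σaᵢ = 100 and K = 4, so p_1 = (31 − 1)/(100 − 4) = 30/96 ≈ 0.313.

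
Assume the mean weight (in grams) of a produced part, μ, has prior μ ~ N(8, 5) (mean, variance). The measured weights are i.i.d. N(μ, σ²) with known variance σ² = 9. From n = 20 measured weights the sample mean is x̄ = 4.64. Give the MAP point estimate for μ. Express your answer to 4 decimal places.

n = 20, x̄ = 4.64.
For a Normal prior and Normal likelihood with known variance, the posterior is Normal; its mode equals its mean, the precision-weighted average.
Prior precision 1/σ₀² = 1/5 = 0.2; data precision n/σ² = 20/9.
μ̂ = (0.2·8 + (20/9)·4.64) / (0.2 + 20/9) = (536/45)/(109/45) = 536/109 ≈ 4.9174.

μ̂_MAP = 4.9174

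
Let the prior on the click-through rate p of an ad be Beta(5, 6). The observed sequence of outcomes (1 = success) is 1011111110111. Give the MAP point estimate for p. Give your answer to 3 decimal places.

Prior: Beta(5, 6).
Data: 11 successes in 13 trials (from the sequence). The binomial likelihood contributes p^11(1−p)^2, so the posterior is Beta(5+11, 6+2) = Beta(16, 8).
For Beta(a, b) with a, b > 1 the mode is (a−1)/(a+b−2) = 15/22 ≈ 0.682.

p̂_MAP = 0.682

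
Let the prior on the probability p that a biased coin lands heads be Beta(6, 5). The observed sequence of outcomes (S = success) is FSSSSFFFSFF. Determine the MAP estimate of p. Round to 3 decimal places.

p̂_MAP = 0.500

Prior: Beta(6, 5).
Data: 5 successes in 11 trials (from the sequence). The binomial likelihood contributes p^5(1−p)^6, so the posterior is Beta(6+5, 5+6) = Beta(11, 11).
For Beta(a, b) with a, b > 1 the mode is (a−1)/(a+b−2) = 10/20 ≈ 0.500.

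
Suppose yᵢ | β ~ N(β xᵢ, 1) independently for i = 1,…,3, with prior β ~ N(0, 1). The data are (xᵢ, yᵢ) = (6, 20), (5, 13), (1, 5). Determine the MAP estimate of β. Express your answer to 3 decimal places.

log p(β | y) = −Σ(yᵢ − βxᵢ)²/(2·1) − β²/(2·1) + const.
Setting the derivative to zero: Σxᵢ(yᵢ − βxᵢ)/1 − β/1 = 0, so β = Σxᵢyᵢ / (Σxᵢ² + σ²/τ²).
Σxᵢyᵢ = 6·20 + 5·13 + 1·5 = 190; Σxᵢ² = 62; σ²/τ² = 1.
β̂_MAP = 190 / (62 + 1) = 190/63 ≈ 3.016.

β̂_MAP = 3.016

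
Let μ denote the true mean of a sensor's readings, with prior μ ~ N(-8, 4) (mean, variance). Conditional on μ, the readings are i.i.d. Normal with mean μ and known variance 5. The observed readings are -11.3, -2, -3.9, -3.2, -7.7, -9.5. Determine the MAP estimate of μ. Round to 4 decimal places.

n = 6; x̄ = ((-11.3) + (-2) + (-3.9) + (-3.2) + (-7.7) + (-9.5))/6 = -37.6/6 = -94/15 ≈ -6.2667.
For a Normal prior and Normal likelihood with known variance, the posterior is Normal; its mode equals its mean, the precision-weighted average.
Prior precision 1/σ₀² = 1/4 = 0.25; data precision n/σ² = 6/5 = 1.2.
μ̂ = (0.25·(-8) + 1.2·(-94/15)) / (0.25 + 1.2) = (-9.52)/1.45 = -952/145 ≈ -6.5655.

μ̂_MAP = -6.5655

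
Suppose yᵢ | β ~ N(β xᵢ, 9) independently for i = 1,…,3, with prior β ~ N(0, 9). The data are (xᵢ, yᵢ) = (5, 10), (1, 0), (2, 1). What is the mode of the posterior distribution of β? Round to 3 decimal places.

β̂_MAP = 1.677

log p(β | y) = −Σ(yᵢ − βxᵢ)²/(2·9) − β²/(2·9) + const.
Setting the derivative to zero: Σxᵢ(yᵢ − βxᵢ)/9 − β/9 = 0, so β = Σxᵢyᵢ / (Σxᵢ² + σ²/τ²).
Σxᵢyᵢ = 5·10 + 1·0 + 2·1 = 52; Σxᵢ² = 30; σ²/τ² = 1.
β̂_MAP = 52 / (30 + 1) = 52/31 ≈ 1.677.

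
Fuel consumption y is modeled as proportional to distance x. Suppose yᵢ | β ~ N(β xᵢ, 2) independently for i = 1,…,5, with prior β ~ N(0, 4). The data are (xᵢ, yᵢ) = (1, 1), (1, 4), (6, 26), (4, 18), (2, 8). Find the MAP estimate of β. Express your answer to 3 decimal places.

log p(β | y) = −Σ(yᵢ − βxᵢ)²/(2·2) − β²/(2·4) + const.
Setting the derivative to zero: Σxᵢ(yᵢ − βxᵢ)/2 − β/4 = 0, so β = Σxᵢyᵢ / (Σxᵢ² + σ²/τ²).
Σxᵢyᵢ = 1·1 + 1·4 + 6·26 + 4·18 + 2·8 = 249; Σxᵢ² = 58; σ²/τ² = 0.5.
β̂_MAP = 249 / (58 + 0.5) = 249/58.5 ≈ 4.256.

β̂_MAP = 4.256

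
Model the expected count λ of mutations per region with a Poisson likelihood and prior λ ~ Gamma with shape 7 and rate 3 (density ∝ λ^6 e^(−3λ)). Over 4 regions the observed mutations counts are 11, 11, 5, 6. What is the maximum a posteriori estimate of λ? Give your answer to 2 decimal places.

λ̂_MAP = 5.57

Σxᵢ = 11+11+5+6 = 33, with n = 4.
Posterior ∝ λ^6e^(−3λ) · λ^33e^(−4λ) = λ^39e^(−7λ), i.e. Gamma(shape=40, rate=7).
The mode of a Gamma(a, b) with a ≥ 1 (shape–rate) is (a−1)/b = 39/7 ≈ 5.57.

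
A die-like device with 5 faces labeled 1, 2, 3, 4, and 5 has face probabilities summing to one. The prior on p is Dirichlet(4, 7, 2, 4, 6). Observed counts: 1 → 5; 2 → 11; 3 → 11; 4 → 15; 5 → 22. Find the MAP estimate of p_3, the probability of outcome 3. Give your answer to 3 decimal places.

MAP estimate: 0.146

The posterior is Dirichlet(αᵢ + nᵢ) = Dirichlet(9, 18, 13, 19, 28).
For a Dirichlet(a₁,…,a_K) with all aᵢ > 1, the mode has j-th component (aⱼ − 1)/(Σaᵢ − K).
Here Σaᵢ = 87 and K = 5, so p_3 = (13 − 1)/(87 − 5) = 12/82 ≈ 0.146.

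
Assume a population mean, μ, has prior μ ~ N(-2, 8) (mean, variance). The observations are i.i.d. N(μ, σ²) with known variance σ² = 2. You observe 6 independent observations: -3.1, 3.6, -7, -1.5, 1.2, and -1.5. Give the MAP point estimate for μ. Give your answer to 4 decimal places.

n = 6; x̄ = ((-3.1) + 3.6 + (-7) + (-1.5) + 1.2 + (-1.5))/6 = -8.3/6 = -83/60 ≈ -1.3833.
For a Normal prior and Normal likelihood with known variance, the posterior is Normal; its mode equals its mean, the precision-weighted average.
Prior precision 1/σ₀² = 1/8 = 0.125; data precision n/σ² = 6/2 = 3.
μ̂ = (0.125·(-2) + 3·(-83/60)) / (0.125 + 3) = (-4.4)/3.125 = -1.4080.

μ̂_MAP = -1.4080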